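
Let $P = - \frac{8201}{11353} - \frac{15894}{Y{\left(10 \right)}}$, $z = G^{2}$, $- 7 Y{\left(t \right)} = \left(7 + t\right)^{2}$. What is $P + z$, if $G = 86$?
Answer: $\frac{25527143717}{3281017} \approx 7780.3$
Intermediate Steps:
$Y{\left(t \right)} = - \frac{\left(7 + t\right)^{2}}{7}$
$z = 7396$ ($z = 86^{2} = 7396$)
$P = \frac{1260741985}{3281017}$ ($P = - \frac{8201}{11353} - \frac{15894}{\left(- \frac{1}{7}\right) \left(7 + 10\right)^{2}} = \left(-8201\right) \frac{1}{11353} - \frac{15894}{\left(- \frac{1}{7}\right) 17^{2}} = - \frac{8201}{11353} - \frac{15894}{\left(- \frac{1}{7}\right) 289} = - \frac{8201}{11353} - \frac{15894}{- \frac{289}{7}} = - \frac{8201}{11353} - - \frac{111258}{289} = - \frac{8201}{11353} + \frac{111258}{289} = \frac{1260741985}{3281017} \approx 384.25$)
$P + z = \frac{1260741985}{3281017} + 7396 = \frac{25527143717}{3281017}$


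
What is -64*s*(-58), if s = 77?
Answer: 285824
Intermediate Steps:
-64*s*(-58) = -64*77*(-58) = -4928*(-58) = 285824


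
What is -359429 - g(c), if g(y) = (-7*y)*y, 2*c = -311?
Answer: -760669/4 ≈ -1.9017e+5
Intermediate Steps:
c = -311/2 (c = (1/2)*(-311) = -311/2 ≈ -155.50)
g(y) = -7*y**2
-359429 - g(c) = -359429 - (-7)*(-311/2)**2 = -359429 - (-7)*96721/4 = -359429 - 1*(-677047/4) = -359429 + 677047/4 = -760669/4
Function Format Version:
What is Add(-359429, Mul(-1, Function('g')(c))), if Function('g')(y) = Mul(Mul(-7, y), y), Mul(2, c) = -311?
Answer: Rational(-760669, 4) ≈ -1.9017e+5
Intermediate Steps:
c = Rational(-311, 2) (c = Mul(Rational(1, 2), -311) = Rational(-311, 2) ≈ -155.50)
Function('g')(y) = Mul(-7, Pow(y, 2))
Add(-359429, Mul(-1, Function('g')(c))) = Add(-359429, Mul(-1, Mul(-7, Pow(Rational(-311, 2), 2)))) = Add(-359429, Mul(-1, Mul(-7, Rational(96721, 4)))) = Add(-359429, Mul(-1, Rational(-677047, 4))) = Add(-359429, Rational(677047, 4)) = Rational(-760669, 4)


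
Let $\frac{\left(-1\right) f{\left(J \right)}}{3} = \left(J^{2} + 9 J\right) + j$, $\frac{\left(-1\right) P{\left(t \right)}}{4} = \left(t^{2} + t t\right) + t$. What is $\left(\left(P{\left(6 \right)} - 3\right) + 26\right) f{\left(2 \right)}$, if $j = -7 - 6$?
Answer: $7803$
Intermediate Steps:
$j = -13$
$P{\left(t \right)} = - 8 t^{2} - 4 t$ ($P{\left(t \right)} = - 4 \left(\left(t^{2} + t t\right) + t\right) = - 4 \left(\left(t^{2} + t^{2}\right) + t\right) = - 4 \left(2 t^{2} + t\right) = - 4 \left(t + 2 t^{2}\right) = - 8 t^{2} - 4 t$)
$f{\left(J \right)} = 39 - 27 J - 3 J^{2}$ ($f{\left(J \right)} = - 3 \left(\left(J^{2} + 9 J\right) - 13\right) = - 3 \left(-13 + J^{2} + 9 J\right) = 39 - 27 J - 3 J^{2}$)
$\left(\left(P{\left(6 \right)} - 3\right) + 26\right) f{\left(2 \right)} = \left(\left(\left(-4\right) 6 \left(1 + 2 \cdot 6\right) - 3\right) + 26\right) \left(39 - 54 - 3 \cdot 2^{2}\right) = \left(\left(\left(-4\right) 6 \left(1 + 12\right) - 3\right) + 26\right) \left(39 - 54 - 12\right) = \left(\left(\left(-4\right) 6 \cdot 13 - 3\right) + 26\right) \left(39 - 54 - 12\right) = \left(\left(-312 - 3\right) + 26\right) \left(-27\right) = \left(-315 + 26\right) \left(-27\right) = \left(-289\right) \left(-27\right) = 7803$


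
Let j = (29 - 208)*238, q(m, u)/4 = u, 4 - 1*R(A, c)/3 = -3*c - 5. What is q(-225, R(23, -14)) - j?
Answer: 42206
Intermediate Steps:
R(A, c) = 27 + 9*c (R(A, c) = 12 - 3*(-3*c - 5) = 12 - 3*(-5 - 3*c) = 12 + (15 + 9*c) = 27 + 9*c)
q(m, u) = 4*u
j = -42602 (j = -179*238 = -42602)
q(-225, R(23, -14)) - j = 4*(27 + 9*(-14)) - 1*(-42602) = 4*(27 - 126) + 42602 = 4*(-99) + 42602 = -396 + 42602 = 42206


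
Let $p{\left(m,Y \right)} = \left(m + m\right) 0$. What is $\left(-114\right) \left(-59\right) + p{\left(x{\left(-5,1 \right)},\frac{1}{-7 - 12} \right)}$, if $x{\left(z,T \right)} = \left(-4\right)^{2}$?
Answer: $6726$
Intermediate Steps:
$x{\left(z,T \right)} = 16$
$p{\left(m,Y \right)} = 0$ ($p{\left(m,Y \right)} = 2 m 0 = 0$)
$\left(-114\right) \left(-59\right) + p{\left(x{\left(-5,1 \right)},\frac{1}{-7 - 12} \right)} = \left(-114\right) \left(-59\right) + 0 = 6726 + 0 = 6726$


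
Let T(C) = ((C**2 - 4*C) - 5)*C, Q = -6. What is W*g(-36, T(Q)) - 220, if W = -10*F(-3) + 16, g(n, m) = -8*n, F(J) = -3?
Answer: 13028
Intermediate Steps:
T(C) = C*(-5 + C**2 - 4*C) (T(C) = (-5 + C**2 - 4*C)*C = C*(-5 + C**2 - 4*C))
W = 46 (W = -10*(-3) + 16 = 30 + 16 = 46)
W*g(-36, T(Q)) - 220 = 46*(-8*(-36)) - 220 = 46*288 - 220 = 13248 - 220 = 13028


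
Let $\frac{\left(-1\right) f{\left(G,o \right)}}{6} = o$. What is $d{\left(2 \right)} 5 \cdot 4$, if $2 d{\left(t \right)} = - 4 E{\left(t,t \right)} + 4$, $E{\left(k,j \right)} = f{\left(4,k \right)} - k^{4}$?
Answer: $1160$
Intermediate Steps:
$f{\left(G,o \right)} = - 6 o$
$E{\left(k,j \right)} = - k^{4} - 6 k$ ($E{\left(k,j \right)} = - 6 k - k^{4} = - k^{4} - 6 k$)
$d{\left(t \right)} = 2 - 2 t \left(-6 - t^{3}\right)$ ($d{\left(t \right)} = \frac{- 4 t \left(-6 - t^{3}\right) + 4}{2} = \frac{4 - 4 t \left(-6 - t^{3}\right)}{2} = 2 - 2 t \left(-6 - t^{3}\right)$)
$d{\left(2 \right)} 5 \cdot 4 = \left(2 + 2 \cdot 2^{4} + 12 \cdot 2\right) 5 \cdot 4 = \left(2 + 2 \cdot 16 + 24\right) 5 \cdot 4 = \left(2 + 32 + 24\right) 5 \cdot 4 = 58 \cdot 5 \cdot 4 = 290 \cdot 4 = 1160$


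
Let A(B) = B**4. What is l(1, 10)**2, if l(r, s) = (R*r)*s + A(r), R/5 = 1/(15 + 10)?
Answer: 9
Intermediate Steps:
R = 1/5 (R = 5/(15 + 10) = 5/25 = 5*(1/25) = 1/5 ≈ 0.20000)
l(r, s) = r**4 + r*s/5 (l(r, s) = (r/5)*s + r**4 = r*s/5 + r**4 = r**4 + r*s/5)
l(1, 10)**2 = (1*(1**3 + (1/5)*10))**2 = (1*(1 + 2))**2 = (1*3)**2 = 3**2 = 9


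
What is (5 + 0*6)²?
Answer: 25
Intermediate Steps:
(5 + 0*6)² = (5 + 0)² = 5² = 25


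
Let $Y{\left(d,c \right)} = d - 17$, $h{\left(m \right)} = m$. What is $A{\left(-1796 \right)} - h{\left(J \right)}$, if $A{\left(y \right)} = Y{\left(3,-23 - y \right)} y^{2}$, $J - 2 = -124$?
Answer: $-45158502$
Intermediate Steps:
$J = -122$ ($J = 2 - 124 = -122$)
$Y{\left(d,c \right)} = -17 + d$ ($Y{\left(d,c \right)} = d - 17 = -17 + d$)
$A{\left(y \right)} = - 14 y^{2}$ ($A{\left(y \right)} = \left(-17 + 3\right) y^{2} = - 14 y^{2}$)
$A{\left(-1796 \right)} - h{\left(J \right)} = - 14 \left(-1796\right)^{2} - -122 = \left(-14\right) 3225616 + 122 = -45158624 + 122 = -45158502$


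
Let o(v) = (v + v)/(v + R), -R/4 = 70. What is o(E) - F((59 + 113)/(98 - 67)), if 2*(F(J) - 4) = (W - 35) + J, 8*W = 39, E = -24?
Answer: 79597/9424 ≈ 8.4462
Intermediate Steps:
W = 39/8 (W = (1/8)*39 = 39/8 ≈ 4.8750)
R = -280 (R = -4*70 = -280)
F(J) = -177/16 + J/2 (F(J) = 4 + ((39/8 - 35) + J)/2 = 4 + (-241/8 + J)/2 = 4 + (-241/16 + J/2) = -177/16 + J/2)
o(v) = 2*v/(-280 + v) (o(v) = (v + v)/(v - 280) = (2*v)/(-280 + v) = 2*v/(-280 + v))
o(E) - F((59 + 113)/(98 - 67)) = 2*(-24)/(-280 - 24) - (-177/16 + ((59 + 113)/(98 - 67))/2) = 2*(-24)/(-304) - (-177/16 + (172/31)/2) = 2*(-24)*(-1/304) - (-177/16 + (172*(1/31))/2) = 3/19 - (-177/16 + (1/2)*(172/31)) = 3/19 - (-177/16 + 86/31) = 3/19 - 1*(-4111/496) = 3/19 + 4111/496 = 79597/9424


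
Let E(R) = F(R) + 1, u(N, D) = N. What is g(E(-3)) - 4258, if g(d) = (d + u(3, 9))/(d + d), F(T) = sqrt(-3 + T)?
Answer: (4256*I - 8515*sqrt(6)/2)/(sqrt(6) - I) ≈ -4257.3 - 0.52489*I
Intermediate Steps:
E(R) = 1 + sqrt(-3 + R) (E(R) = sqrt(-3 + R) + 1 = 1 + sqrt(-3 + R))
g(d) = (3 + d)/(2*d) (g(d) = (d + 3)/(d + d) = (3 + d)/((2*d)) = (3 + d)*(1/(2*d)) = (3 + d)/(2*d))
g(E(-3)) - 4258 = (3 + (1 + sqrt(-3 - 3)))/(2*(1 + sqrt(-3 - 3))) - 4258 = (3 + (1 + sqrt(-6)))/(2*(1 + sqrt(-6))) - 4258 = (3 + (1 + I*sqrt(6)))/(2*(1 + I*sqrt(6))) - 4258 = (4 + I*sqrt(6))/(2*(1 + I*sqrt(6))) - 4258 = -4258 + (4 + I*sqrt(6))/(2*(1 + I*sqrt(6)))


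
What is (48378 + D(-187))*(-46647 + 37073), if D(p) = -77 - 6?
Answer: -462376330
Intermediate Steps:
D(p) = -83
(48378 + D(-187))*(-46647 + 37073) = (48378 - 83)*(-46647 + 37073) = 48295*(-9574) = -462376330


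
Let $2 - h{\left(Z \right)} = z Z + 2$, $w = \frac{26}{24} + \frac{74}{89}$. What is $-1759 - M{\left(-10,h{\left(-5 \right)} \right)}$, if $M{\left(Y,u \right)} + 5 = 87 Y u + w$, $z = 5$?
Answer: $\frac{21353683}{1068} \approx 19994.0$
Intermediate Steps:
$w = \frac{2045}{1068}$ ($w = 26 \cdot \frac{1}{24} + 74 \cdot \frac{1}{89} = \frac{13}{12} + \frac{74}{89} = \frac{2045}{1068} \approx 1.9148$)
$h{\left(Z \right)} = - 5 Z$ ($h{\left(Z \right)} = 2 - \left(5 Z + 2\right) = 2 - \left(2 + 5 Z\right) = - 5 Z$)
$M{\left(Y,u \right)} = - \frac{3295}{1068} + 87 Y u$ ($M{\left(Y,u \right)} = -5 + \left(87 Y u + \frac{2045}{1068}\right) = -5 + \left(\frac{2045}{1068} + 87 Y u\right) = - \frac{3295}{1068} + 87 Y u$)
$-1759 - M{\left(-10,h{\left(-5 \right)} \right)} = -1759 - \left(- \frac{3295}{1068} + 87 \left(-10\right) \left(\left(-5\right) \left(-5\right)\right)\right) = -1759 - \left(- \frac{3295}{1068} + 87 \left(-10\right) 25\right) = -1759 - \left(- \frac{3295}{1068} - 21750\right) = -1759 - - \frac{23232295}{1068} = -1759 + \frac{23232295}{1068} = \frac{21353683}{1068}$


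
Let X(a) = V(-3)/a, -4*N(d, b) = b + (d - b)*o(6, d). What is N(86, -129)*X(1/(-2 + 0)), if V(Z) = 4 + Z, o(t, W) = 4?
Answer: 731/2 ≈ 365.50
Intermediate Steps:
N(d, b) = -d + 3*b/4 (N(d, b) = -(b + (d - b)*4)/4 = -(b + (-4*b + 4*d))/4 = -(-3*b + 4*d)/4 = -d + 3*b/4)
X(a) = 1/a (X(a) = (4 - 3)/a = 1/a)
N(86, -129)*X(1/(-2 + 0)) = (-1*86 + (¾)*(-129))/(1/(-2 + 0)) = (-86 - 387/4)/(1/(-2)) = -731/(4*(-½)) = -731/4*(-2) = 731/2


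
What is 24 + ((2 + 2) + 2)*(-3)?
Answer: 6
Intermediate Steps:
24 + ((2 + 2) + 2)*(-3) = 24 + (4 + 2)*(-3) = 24 + 6*(-3) = 24 - 18 = 6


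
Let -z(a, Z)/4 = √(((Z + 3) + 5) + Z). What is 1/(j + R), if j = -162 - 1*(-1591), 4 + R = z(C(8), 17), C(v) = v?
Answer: 475/676651 + 4*√42/2029953 ≈ 0.00071476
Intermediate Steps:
z(a, Z) = -4*√(8 + 2*Z) (z(a, Z) = -4*√(((Z + 3) + 5) + Z) = -4*√(((3 + Z) + 5) + Z) = -4*√((8 + Z) + Z) = -4*√(8 + 2*Z))
R = -4 - 4*√42 (R = -4 - 4*√(8 + 2*17) = -4 - 4*√(8 + 34) = -4 - 4*√42 ≈ -29.923)
j = 1429 (j = -162 + 1591 = 1429)
1/(j + R) = 1/(1429 + (-4 - 4*√42)) = 1/(1425 - 4*√42)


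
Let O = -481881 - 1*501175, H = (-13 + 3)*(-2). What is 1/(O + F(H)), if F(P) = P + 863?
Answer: -1/982173 ≈ -1.0182e-6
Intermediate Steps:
H = 20 (H = -10*(-2) = 20)
O = -983056 (O = -481881 - 501175 = -983056)
F(P) = 863 + P
1/(O + F(H)) = 1/(-983056 + (863 + 20)) = 1/(-983056 + 883) = 1/(-982173) = -1/982173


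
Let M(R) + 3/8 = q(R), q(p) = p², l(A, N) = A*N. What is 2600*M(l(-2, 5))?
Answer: 259025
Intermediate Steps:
M(R) = -3/8 + R²
2600*M(l(-2, 5)) = 2600*(-3/8 + (-2*5)²) = 2600*(-3/8 + (-10)²) = 2600*(-3/8 + 100) = 2600*(797/8) = 259025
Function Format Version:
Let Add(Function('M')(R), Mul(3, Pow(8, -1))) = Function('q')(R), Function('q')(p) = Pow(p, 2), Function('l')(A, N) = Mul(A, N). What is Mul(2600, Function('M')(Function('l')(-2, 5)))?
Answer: 259025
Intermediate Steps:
Function('M')(R) = Add(Rational(-3, 8), Pow(R, 2))
Mul(2600, Function('M')(Function('l')(-2, 5))) = Mul(2600, Add(Rational(-3, 8), Pow(Mul(-2, 5), 2))) = Mul(2600, Add(Rational(-3, 8), Pow(-10, 2))) = Mul(2600, Add(Rational(-3, 8), 100)) = Mul(2600, Rational(797, 8)) = 259025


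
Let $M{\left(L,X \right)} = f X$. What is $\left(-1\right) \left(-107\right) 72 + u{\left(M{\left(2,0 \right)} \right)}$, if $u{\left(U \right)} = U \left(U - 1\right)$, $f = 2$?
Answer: $7704$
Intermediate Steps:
$M{\left(L,X \right)} = 2 X$
$u{\left(U \right)} = U \left(-1 + U\right)$
$\left(-1\right) \left(-107\right) 72 + u{\left(M{\left(2,0 \right)} \right)} = \left(-1\right) \left(-107\right) 72 + 2 \cdot 0 \left(-1 + 2 \cdot 0\right) = 107 \cdot 72 + 0 \left(-1 + 0\right) = 7704 + 0 \left(-1\right) = 7704 + 0 = 7704$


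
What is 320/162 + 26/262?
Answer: 22013/10611 ≈ 2.0745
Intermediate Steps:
320/162 + 26/262 = 320*(1/162) + 26*(1/262) = 160/81 + 13/131 = 22013/10611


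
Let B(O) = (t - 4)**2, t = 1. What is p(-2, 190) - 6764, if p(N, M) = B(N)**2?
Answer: -6683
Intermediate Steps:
B(O) = 9 (B(O) = (1 - 4)**2 = (-3)**2 = 9)
p(N, M) = 81 (p(N, M) = 9**2 = 81)
p(-2, 190) - 6764 = 81 - 6764 = -6683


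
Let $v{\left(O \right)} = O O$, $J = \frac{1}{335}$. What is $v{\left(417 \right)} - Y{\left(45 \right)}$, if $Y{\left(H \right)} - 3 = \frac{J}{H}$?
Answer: $\frac{2621331449}{15075} \approx 1.7389 \cdot 10^{5}$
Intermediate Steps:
$J = \frac{1}{335} \approx 0.0029851$
$Y{\left(H \right)} = 3 + \frac{1}{335 H}$
$v{\left(O \right)} = O^{2}$
$v{\left(417 \right)} - Y{\left(45 \right)} = 417^{2} - \left(3 + \frac{1}{335 \cdot 45}\right) = 173889 - \left(3 + \frac{1}{335} \cdot \frac{1}{45}\right) = 173889 - \left(3 + \frac{1}{15075}\right) = 173889 - \frac{45226}{15075} = \frac{2621331449}{15075}$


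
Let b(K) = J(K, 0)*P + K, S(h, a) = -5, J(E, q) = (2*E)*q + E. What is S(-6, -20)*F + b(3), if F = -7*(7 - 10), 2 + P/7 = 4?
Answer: -60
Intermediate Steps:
P = 14 (P = -14 + 7*4 = -14 + 28 = 14)
J(E, q) = E + 2*E*q (J(E, q) = 2*E*q + E = E + 2*E*q)
F = 21 (F = -7*(-3) = 21)
b(K) = 15*K (b(K) = (K*(1 + 2*0))*14 + K = (K*(1 + 0))*14 + K = (K*1)*14 + K = K*14 + K = 14*K + K = 15*K)
S(-6, -20)*F + b(3) = -5*21 + 15*3 = -105 + 45 = -60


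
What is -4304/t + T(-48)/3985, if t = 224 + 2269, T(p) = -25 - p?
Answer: -17094101/9934605 ≈ -1.7207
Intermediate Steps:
t = 2493
-4304/t + T(-48)/3985 = -4304/2493 + (-25 - 1*(-48))/3985 = -4304*1/2493 + (-25 + 48)*(1/3985) = -4304/2493 + 23*(1/3985) = -4304/2493 + 23/3985 = -17094101/9934605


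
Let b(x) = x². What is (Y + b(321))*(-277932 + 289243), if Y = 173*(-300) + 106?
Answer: 579654817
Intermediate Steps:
Y = -51794 (Y = -51900 + 106 = -51794)
(Y + b(321))*(-277932 + 289243) = (-51794 + 321²)*(-277932 + 289243) = (-51794 + 103041)*11311 = 51247*11311 = 579654817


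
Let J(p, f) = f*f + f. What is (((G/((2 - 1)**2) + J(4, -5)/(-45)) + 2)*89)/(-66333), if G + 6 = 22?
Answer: -14062/596997 ≈ -0.023555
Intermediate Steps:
G = 16 (G = -6 + 22 = 16)
J(p, f) = f + f**2 (J(p, f) = f**2 + f = f + f**2)
(((G/((2 - 1)**2) + J(4, -5)/(-45)) + 2)*89)/(-66333) = (((16/((2 - 1)**2) - 5*(1 - 5)/(-45)) + 2)*89)/(-66333) = (((16/(1**2) - 5*(-4)*(-1/45)) + 2)*89)*(-1/66333) = (((16/1 + 20*(-1/45)) + 2)*89)*(-1/66333) = (((16*1 - 4/9) + 2)*89)*(-1/66333) = (((16 - 4/9) + 2)*89)*(-1/66333) = ((140/9 + 2)*89)*(-1/66333) = ((158/9)*89)*(-1/66333) = (14062/9)*(-1/66333) = -14062/596997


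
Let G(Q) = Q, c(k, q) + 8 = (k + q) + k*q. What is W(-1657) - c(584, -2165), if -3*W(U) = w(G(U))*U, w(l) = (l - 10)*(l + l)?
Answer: 9157791613/3 ≈ 3.0526e+9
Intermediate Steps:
c(k, q) = -8 + k + q + k*q (c(k, q) = -8 + ((k + q) + k*q) = -8 + (k + q + k*q) = -8 + k + q + k*q)
w(l) = 2*l*(-10 + l) (w(l) = (-10 + l)*(2*l) = 2*l*(-10 + l))
W(U) = -2*U²*(-10 + U)/3 (W(U) = -2*U*(-10 + U)*U/3 = -2*U²*(-10 + U)/3)
W(-1657) - c(584, -2165) = (⅔)*(-1657)²*(10 - 1*(-1657)) - (-8 + 584 - 2165 + 584*(-2165)) = (⅔)*2745649*(10 + 1657) - (-8 + 584 - 2165 - 1264360) = (⅔)*2745649*1667 - 1*(-1265949) = 9153993766/3 + 1265949 = 9157791613/3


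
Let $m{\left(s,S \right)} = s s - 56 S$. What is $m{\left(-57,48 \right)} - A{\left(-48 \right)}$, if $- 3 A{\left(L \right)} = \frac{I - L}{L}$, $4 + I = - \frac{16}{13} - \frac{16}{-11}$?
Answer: $\frac{962149}{1716} \approx 560.69$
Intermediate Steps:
$I = - \frac{540}{143}$ ($I = -4 - \left(- \frac{16}{11} + \frac{16}{13}\right) = -4 - - \frac{32}{143} = -4 + \left(- \frac{16}{13} + \frac{16}{11}\right) = -4 + \frac{32}{143} = - \frac{540}{143} \approx -3.7762$)
$m{\left(s,S \right)} = s^{2} - 56 S$
$A{\left(L \right)} = - \frac{- \frac{540}{143} - L}{3 L}$ ($A{\left(L \right)} = - \frac{\left(- \frac{540}{143} - L\right) \frac{1}{L}}{3} = - \frac{\frac{1}{L} \left(- \frac{540}{143} - L\right)}{3} = - \frac{- \frac{540}{143} - L}{3 L}$)
$m{\left(-57,48 \right)} - A{\left(-48 \right)} = \left(\left(-57\right)^{2} - 2688\right) - \frac{540 + 143 \left(-48\right)}{429 \left(-48\right)} = \left(3249 - 2688\right) - \frac{1}{429} \left(- \frac{1}{48}\right) \left(540 - 6864\right) = 561 - \frac{1}{429} \left(- \frac{1}{48}\right) \left(-6324\right) = 561 - \frac{527}{1716} = \frac{962149}{1716}$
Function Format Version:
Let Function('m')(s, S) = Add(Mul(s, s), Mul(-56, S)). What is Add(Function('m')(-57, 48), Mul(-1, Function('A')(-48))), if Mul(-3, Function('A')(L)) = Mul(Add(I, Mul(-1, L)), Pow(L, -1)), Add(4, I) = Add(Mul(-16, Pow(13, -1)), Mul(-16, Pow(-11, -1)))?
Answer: Rational(962149, 1716) ≈ 560.69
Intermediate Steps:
I = Rational(-540, 143) (I = Add(-4, Add(Mul(-16, Pow(13, -1)), Mul(-16, Pow(-11, -1)))) = Add(-4, Add(Mul(-16, Rational(1, 13)), Mul(-16, Rational(-1, 11)))) = Add(-4, Add(Rational(-16, 13), Rational(16, 11))) = Add(-4, Rational(32, 143)) = Rational(-540, 143) ≈ -3.7762)
Function('m')(s, S) = Add(Pow(s, 2), Mul(-56, S))
Function('A')(L) = Mul(Rational(-1, 3), Pow(L, -1), Add(Rational(-540, 143), Mul(-1, L))) (Function('A')(L) = Mul(Rational(-1, 3), Mul(Add(Rational(-540, 143), Mul(-1, L)), Pow(L, -1))) = Mul(Rational(-1, 3), Mul(Pow(L, -1), Add(Rational(-540, 143), Mul(-1, L)))) = Mul(Rational(-1, 3), Pow(L, -1), Add(Rational(-540, 143), Mul(-1, L))))
Add(Function('m')(-57, 48), Mul(-1, Function('A')(-48))) = Add(Add(Pow(-57, 2), Mul(-56, 48)), Mul(-1, Mul(Rational(1, 429), Pow(-48, -1), Add(540, Mul(143, -48))))) = Add(Add(3249, -2688), Mul(-1, Mul(Rational(1, 429), Rational(-1, 48), Add(540, -6864)))) = Add(561, Mul(-1, Mul(Rational(1, 429), Rational(-1, 48), -6324))) = Add(561, Mul(-1, Rational(527, 1716))) = Add(561, Rational(-527, 1716)) = Rational(962149, 1716)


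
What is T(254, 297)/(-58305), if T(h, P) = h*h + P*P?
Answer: -30545/11661 ≈ -2.6194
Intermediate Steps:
T(h, P) = P**2 + h**2 (T(h, P) = h**2 + P**2 = P**2 + h**2)
T(254, 297)/(-58305) = (297**2 + 254**2)/(-58305) = (88209 + 64516)*(-1/58305) = 152725*(-1/58305) = -30545/11661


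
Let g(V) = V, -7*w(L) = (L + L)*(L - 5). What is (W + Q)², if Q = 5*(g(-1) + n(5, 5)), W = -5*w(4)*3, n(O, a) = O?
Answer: 400/49 ≈ 8.1633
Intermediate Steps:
w(L) = -2*L*(-5 + L)/7 (w(L) = -(L + L)*(L - 5)/7 = -2*L*(-5 + L)/7)
W = -120/7 (W = -10*4*(5 - 1*4)/7*3 = -10*4*(5 - 4)/7*3 = -10*4/7*3 = -5*8/7*3 = -40/7*3 = -120/7 ≈ -17.143)
Q = 20 (Q = 5*(-1 + 5) = 5*4 = 20)
(W + Q)² = (-120/7 + 20)² = (20/7)² = 400/49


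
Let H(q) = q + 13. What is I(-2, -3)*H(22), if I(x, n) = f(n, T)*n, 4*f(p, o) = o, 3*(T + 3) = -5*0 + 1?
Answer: 70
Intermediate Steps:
T = -8/3 (T = -3 + (-5*0 + 1)/3 = -3 + (0 + 1)/3 = -3 + (⅓)*1 = -3 + ⅓ = -8/3 ≈ -2.6667)
f(p, o) = o/4
H(q) = 13 + q
I(x, n) = -2*n/3 (I(x, n) = ((¼)*(-8/3))*n = -2*n/3)
I(-2, -3)*H(22) = (-⅔*(-3))*(13 + 22) = 2*35 = 70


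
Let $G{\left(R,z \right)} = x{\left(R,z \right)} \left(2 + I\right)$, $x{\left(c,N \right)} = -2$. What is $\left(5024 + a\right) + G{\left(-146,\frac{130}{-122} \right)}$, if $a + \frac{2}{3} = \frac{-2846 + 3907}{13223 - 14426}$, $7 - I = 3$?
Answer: $\frac{2009191}{401} \approx 5010.5$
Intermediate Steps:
$I = 4$ ($I = 7 - 3 = 4$)
$a = - \frac{621}{401}$ ($a = - \frac{2}{3} + \frac{-2846 + 3907}{13223 - 14426} = - \frac{2}{3} + \frac{1061}{-1203} = - \frac{2}{3} + 1061 \left(- \frac{1}{1203}\right) = - \frac{2}{3} - \frac{1061}{1203} = - \frac{621}{401} \approx -1.5486$)
$G{\left(R,z \right)} = -12$ ($G{\left(R,z \right)} = - 2 \left(2 + 4\right) = \left(-2\right) 6 = -12$)
$\left(5024 + a\right) + G{\left(-146,\frac{130}{-122} \right)} = \left(5024 - \frac{621}{401}\right) - 12 = \frac{2014003}{401} - 12 = \frac{2009191}{401}$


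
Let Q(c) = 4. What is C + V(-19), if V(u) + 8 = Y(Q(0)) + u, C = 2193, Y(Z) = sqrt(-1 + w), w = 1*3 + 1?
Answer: 2166 + sqrt(3) ≈ 2167.7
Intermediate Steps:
w = 4 (w = 3 + 1 = 4)
Y(Z) = sqrt(3) (Y(Z) = sqrt(-1 + 4) = sqrt(3))
V(u) = -8 + u + sqrt(3) (V(u) = -8 + (sqrt(3) + u) = -8 + (u + sqrt(3)) = -8 + u + sqrt(3))
C + V(-19) = 2193 + (-8 - 19 + sqrt(3)) = 2193 + (-27 + sqrt(3)) = 2166 + sqrt(3)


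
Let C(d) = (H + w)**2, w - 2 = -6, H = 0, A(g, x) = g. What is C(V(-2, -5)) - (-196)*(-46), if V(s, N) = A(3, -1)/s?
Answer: -9000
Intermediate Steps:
w = -4 (w = 2 - 6 = -4)
V(s, N) = 3/s
C(d) = 16 (C(d) = (0 - 4)**2 = (-4)**2 = 16)
C(V(-2, -5)) - (-196)*(-46) = 16 - (-196)*(-46) = 16 - 1*9016 = 16 - 9016 = -9000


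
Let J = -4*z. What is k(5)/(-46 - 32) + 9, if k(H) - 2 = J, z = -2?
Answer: 346/39 ≈ 8.8718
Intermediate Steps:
J = 8 (J = -4*(-2) = 8)
k(H) = 10 (k(H) = 2 + 8 = 10)
k(5)/(-46 - 32) + 9 = 10/(-46 - 32) + 9 = 10/(-78) + 9 = 10*(-1/78) + 9 = -5/39 + 9 = 346/39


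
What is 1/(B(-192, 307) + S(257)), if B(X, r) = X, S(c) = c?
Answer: 1/65 ≈ 0.015385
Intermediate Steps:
1/(B(-192, 307) + S(257)) = 1/(-192 + 257) = 1/65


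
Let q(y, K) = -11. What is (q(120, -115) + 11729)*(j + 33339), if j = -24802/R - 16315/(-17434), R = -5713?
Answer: 19458352680454359/49800221 ≈ 3.9073e+8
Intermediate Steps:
j = 525605663/99600442 (j = -24802/(-5713) - 16315/(-17434) = -24802*(-1/5713) - 16315*(-1/17434) = 24802/5713 + 16315/17434 = 525605663/99600442 ≈ 5.2771)
(q(120, -115) + 11729)*(j + 33339) = (-11 + 11729)*(525605663/99600442 + 33339) = 11718*(3321104741501/99600442) = 19458352680454359/49800221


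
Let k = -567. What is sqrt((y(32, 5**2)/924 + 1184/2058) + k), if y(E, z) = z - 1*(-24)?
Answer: I*sqrt(658171437)/1078 ≈ 23.799*I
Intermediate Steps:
y(E, z) = 24 + z (y(E, z) = z + 24 = 24 + z)
sqrt((y(32, 5**2)/924 + 1184/2058) + k) = sqrt(((24 + 5**2)/924 + 1184/2058) - 567) = sqrt(((24 + 25)*(1/924) + 1184*(1/2058)) - 567) = sqrt((49*(1/924) + 592/1029) - 567) = sqrt((7/132 + 592/1029) - 567) = sqrt(9483/15092 - 567) = sqrt(-8547681/15092) = I*sqrt(658171437)/1078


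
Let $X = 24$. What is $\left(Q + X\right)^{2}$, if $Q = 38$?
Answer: $3844$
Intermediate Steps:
$\left(Q + X\right)^{2} = \left(38 + 24\right)^{2} = 62^{2} = 3844$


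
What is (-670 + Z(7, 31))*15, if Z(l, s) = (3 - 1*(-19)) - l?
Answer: -9825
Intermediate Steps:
Z(l, s) = 22 - l (Z(l, s) = (3 + 19) - l = 22 - l)
(-670 + Z(7, 31))*15 = (-670 + (22 - 1*7))*15 = (-670 + (22 - 7))*15 = (-670 + 15)*15 = -655*15 = -9825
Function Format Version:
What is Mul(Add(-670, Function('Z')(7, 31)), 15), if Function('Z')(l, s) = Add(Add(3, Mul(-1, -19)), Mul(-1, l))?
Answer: -9825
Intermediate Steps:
Function('Z')(l, s) = Add(22, Mul(-1, l)) (Function('Z')(l, s) = Add(Add(3, 19), Mul(-1, l)) = Add(22, Mul(-1, l)))
Mul(Add(-670, Function('Z')(7, 31)), 15) = Mul(Add(-670, Add(22, Mul(-1, 7))), 15) = Mul(Add(-670, Add(22, -7)), 15) = Mul(Add(-670, 15), 15) = Mul(-655, 15) = -9825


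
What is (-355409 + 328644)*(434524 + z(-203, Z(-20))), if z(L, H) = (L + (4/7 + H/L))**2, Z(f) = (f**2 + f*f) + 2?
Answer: -10739587639385/841 ≈ -1.2770e+10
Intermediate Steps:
Z(f) = 2 + 2*f**2 (Z(f) = (f**2 + f**2) + 2 = 2*f**2 + 2 = 2 + 2*f**2)
z(L, H) = (4/7 + L + H/L)**2 (z(L, H) = (L + (4*(1/7) + H/L))**2 = (L + (4/7 + H/L))**2 = (4/7 + L + H/L)**2)
(-355409 + 328644)*(434524 + z(-203, Z(-20))) = (-355409 + 328644)*(434524 + (1/49)*(4*(-203) + 7*(2 + 2*(-20)**2) + 7*(-203)**2)**2/(-203)**2) = -26765*(434524 + (1/49)*(1/41209)*(-812 + 7*(2 + 2*400) + 7*41209)**2) = -26765*(434524 + (1/49)*(1/41209)*(-812 + 7*(2 + 800) + 288463)**2) = -26765*(434524 + (1/49)*(1/41209)*(-812 + 7*802 + 288463)**2) = -26765*(434524 + (1/49)*(1/41209)*(-812 + 5614 + 288463)**2) = -26765*(434524 + (1/49)*(1/41209)*293265**2) = -26765*(434524 + (1/49)*(1/41209)*86004360225) = -26765*(434524 + 35820225/841) = -26765*401254909/841 = -10739587639385/841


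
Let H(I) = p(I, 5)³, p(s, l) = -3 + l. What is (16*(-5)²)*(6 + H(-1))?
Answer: 5600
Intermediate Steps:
H(I) = 8 (H(I) = (-3 + 5)³ = 2³ = 8)
(16*(-5)²)*(6 + H(-1)) = (16*(-5)²)*(6 + 8) = (16*25)*14 = 400*14 = 5600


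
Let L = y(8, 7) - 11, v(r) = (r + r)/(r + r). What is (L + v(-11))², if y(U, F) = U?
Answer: 4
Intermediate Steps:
v(r) = 1 (v(r) = (2*r)/((2*r)) = (2*r)*(1/(2*r)) = 1)
L = -3 (L = 8 - 11 = -3)
(L + v(-11))² = (-3 + 1)² = (-2)² = 4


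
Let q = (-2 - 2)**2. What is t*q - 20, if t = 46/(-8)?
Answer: -112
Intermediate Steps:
t = -23/4 (t = 46*(-1/8) = -23/4 ≈ -5.7500)
q = 16 (q = (-4)**2 = 16)
t*q - 20 = -23/4*16 - 20 = -92 - 20 = -112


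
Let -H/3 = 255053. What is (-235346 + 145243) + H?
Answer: -855262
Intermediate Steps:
H = -765159 (H = -3*255053 = -765159)
(-235346 + 145243) + H = (-235346 + 145243) - 765159 = -90103 - 765159 = -855262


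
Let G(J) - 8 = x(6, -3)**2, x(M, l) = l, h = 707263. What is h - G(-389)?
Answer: 707246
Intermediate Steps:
G(J) = 17 (G(J) = 8 + (-3)**2 = 8 + 9 = 17)
h - G(-389) = 707263 - 1*17 = 707263 - 17 = 707246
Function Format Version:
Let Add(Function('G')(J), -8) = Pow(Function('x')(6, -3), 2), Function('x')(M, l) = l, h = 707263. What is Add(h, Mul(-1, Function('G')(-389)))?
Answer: 707246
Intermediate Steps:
Function('G')(J) = 17 (Function('G')(J) = Add(8, Pow(-3, 2)) = Add(8, 9) = 17)
Add(h, Mul(-1, Function('G')(-389))) = Add(707263, Mul(-1, 17)) = Add(707263, -17) = 707246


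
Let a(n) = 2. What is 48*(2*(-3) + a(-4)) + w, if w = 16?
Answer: -176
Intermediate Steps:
48*(2*(-3) + a(-4)) + w = 48*(2*(-3) + 2) + 16 = 48*(-6 + 2) + 16 = 48*(-4) + 16 = -192 + 16 = -176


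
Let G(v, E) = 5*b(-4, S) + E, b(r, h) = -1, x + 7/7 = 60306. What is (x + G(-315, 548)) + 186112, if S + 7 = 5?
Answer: 246960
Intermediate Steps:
S = -2 (S = -7 + 5 = -2)
x = 60305 (x = -1 + 60306 = 60305)
G(v, E) = -5 + E (G(v, E) = 5*(-1) + E = -5 + E)
(x + G(-315, 548)) + 186112 = (60305 + (-5 + 548)) + 186112 = (60305 + 543) + 186112 = 60848 + 186112 = 246960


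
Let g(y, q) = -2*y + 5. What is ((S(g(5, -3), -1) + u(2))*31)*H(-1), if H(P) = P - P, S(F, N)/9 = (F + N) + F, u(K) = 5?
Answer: 0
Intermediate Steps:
g(y, q) = 5 - 2*y
S(F, N) = 9*N + 18*F (S(F, N) = 9*((F + N) + F) = 9*(N + 2*F) = 9*N + 18*F)
H(P) = 0
((S(g(5, -3), -1) + u(2))*31)*H(-1) = (((9*(-1) + 18*(5 - 2*5)) + 5)*31)*0 = (((-9 + 18*(5 - 10)) + 5)*31)*0 = (((-9 + 18*(-5)) + 5)*31)*0 = (((-9 - 90) + 5)*31)*0 = ((-99 + 5)*31)*0 = -94*31*0 = -2914*0 = 0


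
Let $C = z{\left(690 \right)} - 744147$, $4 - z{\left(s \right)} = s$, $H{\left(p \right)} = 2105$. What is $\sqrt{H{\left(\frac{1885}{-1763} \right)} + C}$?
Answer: $2 i \sqrt{185682} \approx 861.82 i$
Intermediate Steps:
$z{\left(s \right)} = 4 - s$
$C = -744833$ ($C = \left(4 - 690\right) - 744147 = -686 - 744147 = -744833$)
$\sqrt{H{\left(\frac{1885}{-1763} \right)} + C} = \sqrt{2105 - 744833} = \sqrt{-742728} = 2 i \sqrt{185682}$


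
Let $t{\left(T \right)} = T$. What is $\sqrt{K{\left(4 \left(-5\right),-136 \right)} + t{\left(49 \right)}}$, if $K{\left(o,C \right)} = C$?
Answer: $i \sqrt{87} \approx 9.3274 i$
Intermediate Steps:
$\sqrt{K{\left(4 \left(-5\right),-136 \right)} + t{\left(49 \right)}} = \sqrt{-136 + 49} = \sqrt{-87} = i \sqrt{87}$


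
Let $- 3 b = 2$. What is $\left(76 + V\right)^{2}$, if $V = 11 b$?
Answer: $\frac{42436}{9} \approx 4715.1$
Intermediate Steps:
$b = - \frac{2}{3}$ ($b = \left(- \frac{1}{3}\right) 2 = - \frac{2}{3} \approx -0.66667$)
$V = - \frac{22}{3}$ ($V = 11 \left(- \frac{2}{3}\right) = - \frac{22}{3} \approx -7.3333$)
$\left(76 + V\right)^{2} = \left(76 - \frac{22}{3}\right)^{2} = \left(\frac{206}{3}\right)^{2} = \frac{42436}{9}$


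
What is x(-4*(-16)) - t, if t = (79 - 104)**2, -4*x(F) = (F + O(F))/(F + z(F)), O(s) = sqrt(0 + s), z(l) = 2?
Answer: -6878/11 ≈ -625.27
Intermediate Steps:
O(s) = sqrt(s)
x(F) = -(F + sqrt(F))/(4*(2 + F)) (x(F) = -(F + sqrt(F))/(4*(F + 2)) = -(F + sqrt(F))/(4*(2 + F)))
t = 625 (t = (-25)**2 = 625)
x(-4*(-16)) - t = (-(-4)*(-16) - sqrt(-4*(-16)))/(4*(2 - 4*(-16))) - 1*625 = (-1*64 - sqrt(64))/(4*(2 + 64)) - 625 = (1/4)*(-64 - 1*8)/66 - 625 = (1/4)*(1/66)*(-64 - 8) - 625 = (1/4)*(1/66)*(-72) - 625 = -3/11 - 625 = -6878/11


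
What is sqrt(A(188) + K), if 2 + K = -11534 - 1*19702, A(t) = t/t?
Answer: I*sqrt(31237) ≈ 176.74*I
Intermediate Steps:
A(t) = 1
K = -31238 (K = -2 + (-11534 - 1*19702) = -2 + (-11534 - 19702) = -2 - 31236 = -31238)
sqrt(A(188) + K) = sqrt(1 - 31238) = sqrt(-31237) = I*sqrt(31237)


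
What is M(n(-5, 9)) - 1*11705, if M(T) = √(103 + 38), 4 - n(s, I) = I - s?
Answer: -11705 + √141 ≈ -11693.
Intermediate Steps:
n(s, I) = 4 + s - I (n(s, I) = 4 - (I - s) = 4 + (s - I) = 4 + s - I)
M(T) = √141
M(n(-5, 9)) - 1*11705 = √141 - 1*11705 = √141 - 11705 = -11705 + √141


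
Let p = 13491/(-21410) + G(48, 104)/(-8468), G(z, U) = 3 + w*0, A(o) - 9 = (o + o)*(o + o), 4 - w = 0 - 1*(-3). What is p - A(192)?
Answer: -13367750555109/90649940 ≈ -1.4747e+5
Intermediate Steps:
w = 1 (w = 4 - (0 - 1*(-3)) = 4 - (0 + 3) = 4 - 1*3 = 4 - 3 = 1)
A(o) = 9 + 4*o**2 (A(o) = 9 + (o + o)*(o + o) = 9 + (2*o)*(2*o) = 9 + 4*o**2)
G(z, U) = 3 (G(z, U) = 3 + 1*0 = 3 + 0 = 3)
p = -57153009/90649940 (p = 13491/(-21410) + 3/(-8468) = 13491*(-1/21410) + 3*(-1/8468) = -13491/21410 - 3/8468 = -57153009/90649940 ≈ -0.63048)
p - A(192) = -57153009/90649940 - (9 + 4*192**2) = -57153009/90649940 - (9 + 4*36864) = -57153009/90649940 - (9 + 147456) = -57153009/90649940 - 1*147465 = -57153009/90649940 - 147465 = -13367750555109/90649940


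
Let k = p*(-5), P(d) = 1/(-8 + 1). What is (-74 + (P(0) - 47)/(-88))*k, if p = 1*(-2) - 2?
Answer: -10285/7 ≈ -1469.3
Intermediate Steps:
P(d) = -⅐ (P(d) = 1/(-7) = -⅐)
p = -4 (p = -2 - 2 = -4)
k = 20 (k = -4*(-5) = 20)
(-74 + (P(0) - 47)/(-88))*k = (-74 + (-⅐ - 47)/(-88))*20 = (-74 - 330/7*(-1/88))*20 = (-74 + 15/28)*20 = -2057/28*20 = -10285/7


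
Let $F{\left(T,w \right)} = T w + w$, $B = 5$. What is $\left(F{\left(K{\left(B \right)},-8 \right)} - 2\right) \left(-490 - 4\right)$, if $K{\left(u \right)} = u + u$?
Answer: $44460$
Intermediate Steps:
$K{\left(u \right)} = 2 u$
$F{\left(T,w \right)} = w + T w$
$\left(F{\left(K{\left(B \right)},-8 \right)} - 2\right) \left(-490 - 4\right) = \left(- 8 \left(1 + 2 \cdot 5\right) - 2\right) \left(-490 - 4\right) = \left(- 8 \left(1 + 10\right) - 2\right) \left(-494\right) = \left(\left(-8\right) 11 - 2\right) \left(-494\right) = \left(-88 - 2\right) \left(-494\right) = \left(-90\right) \left(-494\right) = 44460$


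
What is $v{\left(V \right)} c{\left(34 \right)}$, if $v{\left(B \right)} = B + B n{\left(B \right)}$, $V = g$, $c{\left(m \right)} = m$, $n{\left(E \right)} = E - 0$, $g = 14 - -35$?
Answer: $83300$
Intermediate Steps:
$g = 49$ ($g = 14 + 35 = 49$)
$n{\left(E \right)} = E$ ($n{\left(E \right)} = E + 0 = E$)
$V = 49$
$v{\left(B \right)} = B + B^{2}$ ($v{\left(B \right)} = B + B B = B + B^{2}$)
$v{\left(V \right)} c{\left(34 \right)} = 49 \left(1 + 49\right) 34 = 49 \cdot 50 \cdot 34 = 2450 \cdot 34 = 83300$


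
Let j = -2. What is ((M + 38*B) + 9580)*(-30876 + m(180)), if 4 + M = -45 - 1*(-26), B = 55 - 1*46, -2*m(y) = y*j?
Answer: -303859704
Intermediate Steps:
m(y) = y (m(y) = -y*(-2)/2 = -(-1)*y = y)
B = 9 (B = 55 - 46 = 9)
M = -23 (M = -4 + (-45 - 1*(-26)) = -4 + (-45 + 26) = -4 - 19 = -23)
((M + 38*B) + 9580)*(-30876 + m(180)) = ((-23 + 38*9) + 9580)*(-30876 + 180) = ((-23 + 342) + 9580)*(-30696) = (319 + 9580)*(-30696) = 9899*(-30696) = -303859704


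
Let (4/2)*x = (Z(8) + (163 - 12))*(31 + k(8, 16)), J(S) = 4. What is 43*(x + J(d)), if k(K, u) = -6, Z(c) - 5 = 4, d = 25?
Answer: 86172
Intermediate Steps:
Z(c) = 9 (Z(c) = 5 + 4 = 9)
x = 2000 (x = ((9 + (163 - 12))*(31 - 6))/2 = ((9 + 151)*25)/2 = (160*25)/2 = (½)*4000 = 2000)
43*(x + J(d)) = 43*(2000 + 4) = 43*2004 = 86172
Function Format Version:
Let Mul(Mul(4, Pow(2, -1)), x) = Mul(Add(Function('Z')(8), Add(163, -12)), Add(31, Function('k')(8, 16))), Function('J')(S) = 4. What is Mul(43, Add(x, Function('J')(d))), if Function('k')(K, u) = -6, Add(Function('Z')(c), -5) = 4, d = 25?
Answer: 86172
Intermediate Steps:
Function('Z')(c) = 9 (Function('Z')(c) = Add(5, 4) = 9)
x = 2000 (x = Mul(Rational(1, 2), Mul(Add(9, Add(163, -12)), Add(31, -6))) = Mul(Rational(1, 2), Mul(Add(9, 151), 25)) = Mul(Rational(1, 2), Mul(160, 25)) = Mul(Rational(1, 2), 4000) = 2000)
Mul(43, Add(x, Function('J')(d))) = Mul(43, Add(2000, 4)) = Mul(43, 2004) = 86172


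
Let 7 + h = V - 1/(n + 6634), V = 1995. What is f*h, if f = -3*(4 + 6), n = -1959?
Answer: -55763394/935 ≈ -59640.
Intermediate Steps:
f = -30 (f = -3*10 = -30)
h = 9293899/4675 (h = -7 + (1995 - 1/(-1959 + 6634)) = -7 + (1995 - 1/4675) = -7 + 9326624/4675 = 9293899/4675 ≈ 1988.0)
f*h = -30*9293899/4675 = -55763394/935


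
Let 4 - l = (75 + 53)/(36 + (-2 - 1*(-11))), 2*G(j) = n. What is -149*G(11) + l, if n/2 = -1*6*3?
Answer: 120742/45 ≈ 2683.2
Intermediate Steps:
n = -36 (n = 2*(-1*6*3) = 2*(-6*3) = 2*(-18) = -36)
G(j) = -18 (G(j) = (½)*(-36) = -18)
l = 52/45 (l = 4 - (75 + 53)/(36 + (-2 - 1*(-11))) = 4 - 128/(36 + (-2 + 11)) = 4 - 128/(36 + 9) = 4 - 128/45 = 52/45 ≈ 1.1556)
-149*G(11) + l = -149*(-18) + 52/45 = 2682 + 52/45 = 120742/45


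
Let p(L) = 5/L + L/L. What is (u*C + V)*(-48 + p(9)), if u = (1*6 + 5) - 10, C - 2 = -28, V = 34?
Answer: -3344/9 ≈ -371.56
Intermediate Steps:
C = -26 (C = 2 - 28 = -26)
u = 1 (u = (6 + 5) - 10 = 11 - 10 = 1)
p(L) = 1 + 5/L (p(L) = 5/L + 1 = 1 + 5/L)
(u*C + V)*(-48 + p(9)) = (1*(-26) + 34)*(-48 + (5 + 9)/9) = (-26 + 34)*(-48 + (⅑)*14) = 8*(-48 + 14/9) = 8*(-418/9) = -3344/9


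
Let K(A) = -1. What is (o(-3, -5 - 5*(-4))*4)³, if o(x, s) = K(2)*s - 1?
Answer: -262144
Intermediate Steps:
o(x, s) = -1 - s (o(x, s) = -s - 1 = -1 - s)
(o(-3, -5 - 5*(-4))*4)³ = ((-1 - (-5 - 5*(-4)))*4)³ = ((-1 - (-5 + 20))*4)³ = ((-1 - 1*15)*4)³ = ((-1 - 15)*4)³ = (-16*4)³ = (-64)³ = -262144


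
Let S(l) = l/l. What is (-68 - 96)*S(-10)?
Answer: -164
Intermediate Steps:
S(l) = 1
(-68 - 96)*S(-10) = (-68 - 96)*1 = -164*1 = -164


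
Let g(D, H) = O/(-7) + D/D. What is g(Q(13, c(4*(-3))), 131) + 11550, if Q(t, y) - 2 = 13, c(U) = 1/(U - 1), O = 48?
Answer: 80809/7 ≈ 11544.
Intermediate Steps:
c(U) = 1/(-1 + U)
Q(t, y) = 15 (Q(t, y) = 2 + 13 = 15)
g(D, H) = -41/7 (g(D, H) = 48/(-7) + D/D = 48*(-1/7) + 1 = -48/7 + 1 = -41/7)
g(Q(13, c(4*(-3))), 131) + 11550 = -41/7 + 11550 = 80809/7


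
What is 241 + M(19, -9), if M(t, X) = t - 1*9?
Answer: 251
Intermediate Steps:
M(t, X) = -9 + t (M(t, X) = t - 9 = -9 + t)
241 + M(19, -9) = 241 + (-9 + 19) = 241 + 10 = 251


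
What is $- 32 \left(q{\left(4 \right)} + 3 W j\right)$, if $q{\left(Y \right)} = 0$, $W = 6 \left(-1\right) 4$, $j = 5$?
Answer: $11520$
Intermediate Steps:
$W = -24$ ($W = \left(-6\right) 4 = -24$)
$- 32 \left(q{\left(4 \right)} + 3 W j\right) = - 32 \left(0 + 3 \left(-24\right) 5\right) = - 32 \left(0 - 360\right) = \left(-32\right) \left(-360\right) = 11520$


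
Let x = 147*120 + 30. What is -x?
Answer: -17670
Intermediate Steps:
x = 17670 (x = 17640 + 30 = 17670)
-x = -1*17670 = -17670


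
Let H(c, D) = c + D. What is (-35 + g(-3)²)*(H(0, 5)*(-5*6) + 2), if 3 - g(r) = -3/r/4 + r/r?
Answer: 18907/4 ≈ 4726.8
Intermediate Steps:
g(r) = 2 + 3/(4*r) (g(r) = 3 - (-3/r/4 + r/r) = 3 - (-3/r*(¼) + 1) = 3 - (-3/(4*r) + 1) = 3 - (1 - 3/(4*r)) = 3 + (-1 + 3/(4*r)) = 2 + 3/(4*r))
H(c, D) = D + c
(-35 + g(-3)²)*(H(0, 5)*(-5*6) + 2) = (-35 + (2 + (¾)/(-3))²)*((5 + 0)*(-5*6) + 2) = (-35 + (2 + (¾)*(-⅓))²)*(5*(-30) + 2) = (-35 + (2 - ¼)²)*(-150 + 2) = (-35 + (7/4)²)*(-148) = (-35 + 49/16)*(-148) = -511/16*(-148) = 18907/4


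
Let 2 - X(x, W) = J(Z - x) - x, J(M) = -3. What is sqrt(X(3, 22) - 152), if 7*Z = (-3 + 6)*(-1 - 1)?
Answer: 12*I ≈ 12.0*I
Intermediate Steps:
Z = -6/7 (Z = ((-3 + 6)*(-1 - 1))/7 = (3*(-2))/7 = (1/7)*(-6) = -6/7 ≈ -0.85714)
X(x, W) = 5 + x (X(x, W) = 2 - (-3 - x) = 2 + (3 + x) = 5 + x)
sqrt(X(3, 22) - 152) = sqrt((5 + 3) - 152) = sqrt(8 - 152) = sqrt(-144) = 12*I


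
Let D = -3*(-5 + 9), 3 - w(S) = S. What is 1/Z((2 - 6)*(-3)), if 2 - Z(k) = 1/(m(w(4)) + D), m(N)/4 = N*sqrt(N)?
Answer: 332/689 + 4*I/689 ≈ 0.48186 + 0.0058055*I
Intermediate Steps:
w(S) = 3 - S
D = -12 (D = -3*4 = -12)
m(N) = 4*N**(3/2) (m(N) = 4*(N*sqrt(N)) = 4*N**(3/2))
Z(k) = 2 - (-12 + 4*I)/160 (Z(k) = 2 - 1/(4*(3 - 1*4)**(3/2) - 12) = 2 - 1/(4*(3 - 4)**(3/2) - 12) = 2 - 1/(4*(-1)**(3/2) - 12) = 2 - 1/(4*(-I) - 12) = 2 - 1/(-4*I - 12) = 2 - 1/(-12 - 4*I) = 2 - (-12 + 4*I)/160)
1/Z((2 - 6)*(-3)) = 1/(83/40 - I/40) = 160*(83/40 + I/40)/689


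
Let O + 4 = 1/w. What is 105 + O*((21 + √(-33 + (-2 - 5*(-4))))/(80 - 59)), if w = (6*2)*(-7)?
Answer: 8483/84 - 337*I*√15/1764 ≈ 100.99 - 0.73991*I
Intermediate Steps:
w = -84 (w = 12*(-7) = -84)
O = -337/84 (O = -4 + 1/(-84) = -4 - 1/84 = -337/84 ≈ -4.0119)
105 + O*((21 + √(-33 + (-2 - 5*(-4))))/(80 - 59)) = 105 - 337*(21 + √(-33 + (-2 - 5*(-4))))/(84*(80 - 59)) = 105 - 337*(21 + √(-33 + (-2 + 20)))/(84*21) = 105 - 337*(21 + √(-33 + 18))/(84*21) = 105 - 337*(21 + √(-15))/(84*21) = 105 - 337*(21 + I*√15)/(84*21) = 105 - 337*(1 + I*√15/21)/84 = 105 + (-337/84 - 337*I*√15/1764) = 8483/84 - 337*I*√15/1764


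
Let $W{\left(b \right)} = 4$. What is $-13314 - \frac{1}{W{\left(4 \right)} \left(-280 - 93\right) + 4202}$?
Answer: $- \frac{36080941}{2710} \approx -13314.0$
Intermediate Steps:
$-13314 - \frac{1}{W{\left(4 \right)} \left(-280 - 93\right) + 4202} = -13314 - \frac{1}{4 \left(-280 - 93\right) + 4202} = -13314 - \frac{1}{4 \left(-373\right) + 4202} = -13314 - \frac{1}{-1492 + 4202} = -13314 - \frac{1}{2710} = - \frac{36080941}{2710}$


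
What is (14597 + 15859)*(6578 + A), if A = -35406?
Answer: -877985568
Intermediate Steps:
(14597 + 15859)*(6578 + A) = (14597 + 15859)*(6578 - 35406) = 30456*(-28828) = -877985568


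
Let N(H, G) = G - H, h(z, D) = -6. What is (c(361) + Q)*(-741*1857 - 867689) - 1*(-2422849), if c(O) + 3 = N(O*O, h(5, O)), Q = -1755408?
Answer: 4231081802637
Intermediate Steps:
c(O) = -9 - O² (c(O) = -3 + (-6 - O*O) = -3 + (-6 - O²) = -9 - O²)
(c(361) + Q)*(-741*1857 - 867689) - 1*(-2422849) = ((-9 - 1*361²) - 1755408)*(-741*1857 - 867689) - 1*(-2422849) = ((-9 - 1*130321) - 1755408)*(-1376037 - 867689) + 2422849 = ((-9 - 130321) - 1755408)*(-2243726) + 2422849 = (-130330 - 1755408)*(-2243726) + 2422849 = -1885738*(-2243726) + 2422849 = 4231079379788 + 2422849 = 4231081802637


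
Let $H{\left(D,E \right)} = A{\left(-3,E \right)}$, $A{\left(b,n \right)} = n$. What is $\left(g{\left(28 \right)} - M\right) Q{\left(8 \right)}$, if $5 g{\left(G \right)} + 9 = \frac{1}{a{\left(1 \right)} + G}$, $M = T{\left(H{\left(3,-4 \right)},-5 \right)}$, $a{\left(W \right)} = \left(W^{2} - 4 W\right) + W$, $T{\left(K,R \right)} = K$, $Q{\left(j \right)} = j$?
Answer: $\frac{1148}{65} \approx 17.662$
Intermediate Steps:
$H{\left(D,E \right)} = E$
$a{\left(W \right)} = W^{2} - 3 W$
$M = -4$
$g{\left(G \right)} = - \frac{9}{5} + \frac{1}{5 \left(-2 + G\right)}$ ($g{\left(G \right)} = - \frac{9}{5} + \frac{1}{5 \left(1 \left(-3 + 1\right) + G\right)} = - \frac{9}{5} + \frac{1}{5 \left(1 \left(-2\right) + G\right)} = - \frac{9}{5} + \frac{1}{5 \left(-2 + G\right)}$)
$\left(g{\left(28 \right)} - M\right) Q{\left(8 \right)} = \left(\frac{19 - 252}{5 \left(-2 + 28\right)} - -4\right) 8 = \left(\frac{19 - 252}{5 \cdot 26} + 4\right) 8 = \left(\frac{1}{5} \cdot \frac{1}{26} \left(-233\right) + 4\right) 8 = \left(- \frac{233}{130} + 4\right) 8 = \frac{287}{130} \cdot 8 = \frac{1148}{65}$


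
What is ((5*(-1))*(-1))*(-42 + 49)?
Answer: 35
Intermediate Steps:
((5*(-1))*(-1))*(-42 + 49) = -5*(-1)*7 = 5*7 = 35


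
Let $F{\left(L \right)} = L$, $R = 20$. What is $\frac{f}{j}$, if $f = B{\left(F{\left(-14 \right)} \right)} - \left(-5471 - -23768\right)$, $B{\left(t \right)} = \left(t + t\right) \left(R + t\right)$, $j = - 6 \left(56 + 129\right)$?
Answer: $\frac{1231}{74} \approx 16.635$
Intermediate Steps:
$j = -1110$ ($j = \left(-6\right) 185 = -1110$)
$B{\left(t \right)} = 2 t \left(20 + t\right)$ ($B{\left(t \right)} = \left(t + t\right) \left(20 + t\right) = 2 t \left(20 + t\right)$)
$f = -18465$ ($f = 2 \left(-14\right) \left(20 - 14\right) - \left(-5471 - -23768\right) = 2 \left(-14\right) 6 - \left(-5471 + 23768\right) = -168 - 18297 = -18465$)
$\frac{f}{j} = - \frac{18465}{-1110} = \left(-18465\right) \left(- \frac{1}{1110}\right) = \frac{1231}{74}$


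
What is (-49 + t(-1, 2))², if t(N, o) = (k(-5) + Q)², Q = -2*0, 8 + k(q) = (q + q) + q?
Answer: 230400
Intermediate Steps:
k(q) = -8 + 3*q (k(q) = -8 + ((q + q) + q) = -8 + (2*q + q) = -8 + 3*q)
Q = 0
t(N, o) = 529 (t(N, o) = ((-8 + 3*(-5)) + 0)² = ((-8 - 15) + 0)² = (-23 + 0)² = (-23)² = 529)
(-49 + t(-1, 2))² = (-49 + 529)² = 480² = 230400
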